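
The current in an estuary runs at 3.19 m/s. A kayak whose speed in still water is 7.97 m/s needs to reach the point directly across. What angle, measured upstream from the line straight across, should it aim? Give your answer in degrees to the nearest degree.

24°

To cancel the current, the upstream component of the kayak's velocity must equal the flow: 7.97 sin θ = 3.19.
sin θ = 3.19 / 7.97 = 0.4003.
θ = arcsin(0.4003) = 23.594°.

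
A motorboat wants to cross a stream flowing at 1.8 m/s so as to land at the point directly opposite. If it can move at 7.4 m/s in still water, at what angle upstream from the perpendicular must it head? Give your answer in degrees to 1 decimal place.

14.1°

To cancel the current, the upstream component of the motorboat's velocity must equal the flow: 7.4 sin θ = 1.8.
sin θ = 1.8 / 7.4 = 0.2432.
θ = arcsin(0.2432) = 14.078°.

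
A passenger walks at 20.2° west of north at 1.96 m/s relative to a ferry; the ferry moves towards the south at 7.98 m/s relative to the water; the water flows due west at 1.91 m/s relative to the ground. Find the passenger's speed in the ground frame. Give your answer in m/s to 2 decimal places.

6.66 m/s

In east/north components (m/s): passenger relative to ferry = (-0.677, 1.839); ferry relative to water = (0.000, -7.980); water relative to ground = (-1.910, 0.000).
Sum = (-2.587, -6.141) m/s.
Speed = |(-2.587, -6.141)| = 6.663 m/s.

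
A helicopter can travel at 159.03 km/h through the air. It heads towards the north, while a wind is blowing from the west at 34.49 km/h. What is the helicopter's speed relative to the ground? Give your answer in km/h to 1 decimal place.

162.7 km/h

Taking east as x and north as y: velocity relative to the air = (0.000, 159.030) km/h; the air relative to ground = (34.490, 0.000) km/h.
Velocity relative to ground = (0.000, 159.030) + (34.490, 0.000) = (34.490, 159.030) km/h.
Speed = |(34.490, 159.030)| = 162.727 km/h.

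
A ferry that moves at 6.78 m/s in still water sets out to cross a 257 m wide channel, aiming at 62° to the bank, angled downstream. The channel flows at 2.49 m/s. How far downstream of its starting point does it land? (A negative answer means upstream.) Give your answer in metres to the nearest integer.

Perpendicular speed = 5.986 m/s; crossing time = 257 / 5.986 = 42.931 s.
Net downstream speed = 5.673 m/s.
Drift = 5.673 × 42.931 = 243.547 m (downstream).

244 m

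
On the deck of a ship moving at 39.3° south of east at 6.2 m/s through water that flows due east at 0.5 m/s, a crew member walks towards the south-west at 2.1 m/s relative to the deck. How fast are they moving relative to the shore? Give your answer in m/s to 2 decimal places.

In east/north components (m/s): crew member relative to ship = (-1.485, -1.485); ship relative to water = (4.798, -3.927); water relative to ground = (0.500, 0.000).
Sum = (3.813, -5.412) m/s.
Speed = |(3.813, -5.412)| = 6.620 m/s.

6.62 m/s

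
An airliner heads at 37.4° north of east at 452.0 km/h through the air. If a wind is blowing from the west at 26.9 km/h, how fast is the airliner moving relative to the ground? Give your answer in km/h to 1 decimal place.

Taking east as x and north as y: velocity relative to the air = (359.075, 274.534) km/h; the air relative to ground = (26.900, 0.000) km/h.
Velocity relative to ground = (359.075, 274.534) + (26.900, 0.000) = (385.975, 274.534) km/h.
Speed = |(385.975, 274.534)| = 473.652 km/h.

473.7 km/h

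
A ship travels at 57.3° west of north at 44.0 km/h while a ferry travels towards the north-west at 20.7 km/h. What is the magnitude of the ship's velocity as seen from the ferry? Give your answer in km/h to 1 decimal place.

24.2 km/h

Taking east as x and north as y: ship velocity = (-37.026, 23.771) km/h; ferry velocity = (-14.637, 14.637) km/h.
Velocity of ship relative to ferry = (-37.026, 23.771) − (-14.637, 14.637) = (-22.389, 9.133) km/h.
Magnitude = |(-22.389, 9.133)| = 24.181 km/h.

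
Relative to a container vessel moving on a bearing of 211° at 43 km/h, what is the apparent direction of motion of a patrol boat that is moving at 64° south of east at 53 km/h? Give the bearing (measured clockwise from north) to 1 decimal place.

103.4°

Taking east as x and north as y: patrol boat velocity = (23.234, -47.636) km/h; container vessel velocity = (-22.147, -36.858) km/h.
Velocity of patrol boat relative to container vessel = (23.234, -47.636) − (-22.147, -36.858) = (45.380, -10.778) km/h.
Bearing = atan2(45.38, -10.78) = 103.36° clockwise from north.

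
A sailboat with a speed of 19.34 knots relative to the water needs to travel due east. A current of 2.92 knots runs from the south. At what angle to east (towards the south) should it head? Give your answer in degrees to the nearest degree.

9°

The current pushes perpendicular to the desired track; the heading must have a component into the current equal to 2.92 knots: 19.34 sin θ = 2.92.
sin θ = 0.1510, so θ = 8.684°.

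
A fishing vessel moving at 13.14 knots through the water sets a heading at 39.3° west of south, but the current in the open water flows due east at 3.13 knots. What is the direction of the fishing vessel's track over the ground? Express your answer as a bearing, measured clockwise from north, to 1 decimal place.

207.1°

Taking east as x and north as y: velocity relative to the water = (-8.323, -10.168) knots; the water relative to ground = (3.130, 0.000) knots.
Velocity relative to ground = (-8.323, -10.168) + (3.130, 0.000) = (-5.193, -10.168) knots.
Bearing = atan2(-5.19, -10.17) = 207.05° clockwise from north.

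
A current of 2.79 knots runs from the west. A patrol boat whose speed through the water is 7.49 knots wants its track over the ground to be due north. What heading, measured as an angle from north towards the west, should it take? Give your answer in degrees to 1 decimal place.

21.9°

The current pushes perpendicular to the desired track; the heading must have a component into the current equal to 2.79 knots: 7.49 sin θ = 2.79.
sin θ = 0.3725, so θ = 21.870°.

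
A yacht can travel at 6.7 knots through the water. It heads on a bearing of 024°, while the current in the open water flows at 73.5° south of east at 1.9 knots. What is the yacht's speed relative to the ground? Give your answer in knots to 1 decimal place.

Taking east as x and north as y: velocity relative to the water = (2.725, 6.121) knots; the water relative to ground = (0.540, -1.822) knots.
Velocity relative to ground = (2.725, 6.121) + (0.540, -1.822) = (3.265, 4.299) knots.
Speed = |(3.265, 4.299)| = 5.398 knots.

5.4 knots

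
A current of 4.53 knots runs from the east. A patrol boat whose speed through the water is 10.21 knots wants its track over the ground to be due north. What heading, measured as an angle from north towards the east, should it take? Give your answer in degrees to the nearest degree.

26°

The current pushes perpendicular to the desired track; the heading must have a component into the current equal to 4.53 knots: 10.21 sin θ = 4.53.
sin θ = 0.4437, so θ = 26.339°.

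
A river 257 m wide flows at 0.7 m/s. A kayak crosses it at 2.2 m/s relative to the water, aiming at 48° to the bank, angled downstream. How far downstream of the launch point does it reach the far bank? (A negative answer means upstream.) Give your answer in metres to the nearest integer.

341 m

Perpendicular speed = 1.635 m/s; crossing time = 257 / 1.635 = 157.194 s.
Net downstream speed = 2.172 m/s.
Drift = 2.172 × 157.194 = 341.440 m (downstream).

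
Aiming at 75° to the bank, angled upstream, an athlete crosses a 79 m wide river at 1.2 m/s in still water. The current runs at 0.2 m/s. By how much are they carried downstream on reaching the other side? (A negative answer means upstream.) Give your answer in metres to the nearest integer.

-8 m

Perpendicular speed = 1.159 m/s; crossing time = 79 / 1.159 = 68.156 s.
Net downstream speed = -0.111 m/s.
Drift = -0.111 × 68.156 = -7.537 m (upstream).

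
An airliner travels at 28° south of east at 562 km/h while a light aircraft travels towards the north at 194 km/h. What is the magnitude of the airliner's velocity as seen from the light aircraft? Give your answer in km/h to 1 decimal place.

675.2 km/h

Taking east as x and north as y: airliner velocity = (496.217, -263.843) km/h; light aircraft velocity = (0.000, 194.000) km/h.
Velocity of airliner relative to light aircraft = (496.217, -263.843) − (0.000, 194.000) = (496.217, -457.843) km/h.
Magnitude = |(496.217, -457.843)| = 675.167 km/h.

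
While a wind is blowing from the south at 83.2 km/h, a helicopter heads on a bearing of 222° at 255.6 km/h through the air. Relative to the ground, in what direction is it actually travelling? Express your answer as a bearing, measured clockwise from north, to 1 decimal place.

Taking east as x and north as y: velocity relative to the air = (-171.030, -189.948) km/h; the air relative to ground = (0.000, 83.200) km/h.
Velocity relative to ground = (-171.030, -189.948) + (0.000, 83.200) = (-171.030, -106.748) km/h.
Bearing = atan2(-171.03, -106.75) = 238.03° clockwise from north.

238.0°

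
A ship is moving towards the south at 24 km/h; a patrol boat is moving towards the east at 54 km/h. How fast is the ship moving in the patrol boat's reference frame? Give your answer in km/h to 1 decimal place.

Taking east as x and north as y: ship velocity = (0.000, -24.000) km/h; patrol boat velocity = (54.000, 0.000) km/h.
Velocity of ship relative to patrol boat = (0.000, -24.000) − (54.000, 0.000) = (-54.000, -24.000) km/h.
Magnitude = |(-54.000, -24.000)| = 59.093 km/h.

59.1 km/h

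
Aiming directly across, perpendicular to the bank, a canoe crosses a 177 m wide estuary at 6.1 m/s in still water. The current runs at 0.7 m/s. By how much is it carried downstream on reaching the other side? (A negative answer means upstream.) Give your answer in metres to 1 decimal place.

20.3 m

Perpendicular speed = 6.100 m/s; crossing time = 177 / 6.100 = 29.016 s.
Net downstream speed = 0.700 m/s.
Drift = 0.700 × 29.016 = 20.311 m (downstream).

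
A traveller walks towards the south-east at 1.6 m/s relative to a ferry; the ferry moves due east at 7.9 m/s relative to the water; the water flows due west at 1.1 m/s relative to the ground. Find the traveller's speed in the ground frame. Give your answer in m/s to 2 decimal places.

8.01 m/s

In east/north components (m/s): traveller relative to ferry = (1.131, -1.131); ferry relative to water = (7.900, 0.000); water relative to ground = (-1.100, 0.000).
Sum = (7.931, -1.131) m/s.
Speed = |(7.931, -1.131)| = 8.012 m/s.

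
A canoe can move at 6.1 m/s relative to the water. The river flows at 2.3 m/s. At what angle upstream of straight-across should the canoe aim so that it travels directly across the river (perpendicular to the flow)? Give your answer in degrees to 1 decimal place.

22.2°

To cancel the current, the upstream component of the canoe's velocity must equal the flow: 6.1 sin θ = 2.3.
sin θ = 2.3 / 6.1 = 0.3770.
θ = arcsin(0.3770) = 22.151°.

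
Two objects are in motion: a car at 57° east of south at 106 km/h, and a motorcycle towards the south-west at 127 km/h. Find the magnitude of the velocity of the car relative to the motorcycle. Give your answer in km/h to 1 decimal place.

Taking east as x and north as y: car velocity = (88.899, -57.732) km/h; motorcycle velocity = (-89.803, -89.803) km/h.
Velocity of car relative to motorcycle = (88.899, -57.732) − (-89.803, -89.803) = (178.702, 32.071) km/h.
Magnitude = |(178.702, 32.071)| = 181.557 km/h.

181.6 km/h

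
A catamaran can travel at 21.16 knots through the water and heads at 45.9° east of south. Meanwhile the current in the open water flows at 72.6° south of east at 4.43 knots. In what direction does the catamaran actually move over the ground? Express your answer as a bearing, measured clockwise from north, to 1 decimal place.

138.9°

Taking east as x and north as y: velocity relative to the water = (15.196, -14.726) knots; the water relative to ground = (1.325, -4.227) knots.
Velocity relative to ground = (15.196, -14.726) + (1.325, -4.227) = (16.520, -18.953) knots.
Bearing = atan2(16.52, -18.95) = 138.92° clockwise from north.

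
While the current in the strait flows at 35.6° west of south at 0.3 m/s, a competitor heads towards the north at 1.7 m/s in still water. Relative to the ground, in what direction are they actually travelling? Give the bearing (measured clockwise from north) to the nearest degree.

353°

Taking east as x and north as y: velocity relative to the water = (0.000, 1.700) m/s; the water relative to ground = (-0.175, -0.244) m/s.
Velocity relative to ground = (0.000, 1.700) + (-0.175, -0.244) = (-0.175, 1.456) m/s.
Bearing = atan2(-0.17, 1.46) = 353.16° clockwise from north.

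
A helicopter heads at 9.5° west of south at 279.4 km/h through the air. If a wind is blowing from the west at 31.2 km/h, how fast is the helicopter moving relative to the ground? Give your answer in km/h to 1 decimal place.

Taking east as x and north as y: velocity relative to the air = (-46.114, -275.568) km/h; the air relative to ground = (31.200, 0.000) km/h.
Velocity relative to ground = (-46.114, -275.568) + (31.200, 0.000) = (-14.914, -275.568) km/h.
Speed = |(-14.914, -275.568)| = 275.971 km/h.

276.0 km/h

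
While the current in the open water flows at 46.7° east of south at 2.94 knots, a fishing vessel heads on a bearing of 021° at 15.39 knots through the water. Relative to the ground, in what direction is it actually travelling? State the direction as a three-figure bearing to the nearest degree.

032°

Taking east as x and north as y: velocity relative to the water = (5.515, 14.368) knots; the water relative to ground = (2.140, -2.016) knots.
Velocity relative to ground = (5.515, 14.368) + (2.140, -2.016) = (7.655, 12.351) knots.
Bearing = atan2(7.65, 12.35) = 31.79° clockwise from north.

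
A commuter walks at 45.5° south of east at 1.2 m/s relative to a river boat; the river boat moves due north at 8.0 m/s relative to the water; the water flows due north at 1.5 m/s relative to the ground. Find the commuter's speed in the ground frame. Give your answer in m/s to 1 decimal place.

8.7 m/s

In east/north components (m/s): commuter relative to river boat = (0.841, -0.856); river boat relative to water = (0.000, 8.000); water relative to ground = (0.000, 1.500).
Sum = (0.841, 8.644) m/s.
Speed = |(0.841, 8.644)| = 8.685 m/s.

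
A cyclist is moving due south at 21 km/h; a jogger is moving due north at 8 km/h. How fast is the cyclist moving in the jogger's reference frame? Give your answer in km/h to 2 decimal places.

29.00 km/h

Taking east as x and north as y: cyclist velocity = (0.000, -21.000) km/h; jogger velocity = (0.000, 8.000) km/h.
Velocity of cyclist relative to jogger = (0.000, -21.000) − (0.000, 8.000) = (0.000, -29.000) km/h.
Magnitude = |(0.000, -29.000)| = 29.000 km/h.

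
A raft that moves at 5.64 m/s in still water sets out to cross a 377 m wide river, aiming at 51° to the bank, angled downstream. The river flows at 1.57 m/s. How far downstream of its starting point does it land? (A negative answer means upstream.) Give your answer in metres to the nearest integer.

440 m

Perpendicular speed = 4.383 m/s; crossing time = 377 / 4.383 = 86.012 s.
Net downstream speed = 5.119 m/s.
Drift = 5.119 × 86.012 = 440.328 m (downstream).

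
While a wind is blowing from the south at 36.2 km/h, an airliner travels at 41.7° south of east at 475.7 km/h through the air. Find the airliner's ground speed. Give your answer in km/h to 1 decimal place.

452.4 km/h

Taking east as x and north as y: velocity relative to the air = (355.176, -316.450) km/h; the air relative to ground = (0.000, 36.200) km/h.
Velocity relative to ground = (355.176, -316.450) + (0.000, 36.200) = (355.176, -280.250) km/h.
Speed = |(355.176, -280.250)| = 452.427 km/h.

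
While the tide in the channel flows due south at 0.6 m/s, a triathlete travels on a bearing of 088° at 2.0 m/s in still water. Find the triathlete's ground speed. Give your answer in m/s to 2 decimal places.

2.07 m/s

Taking east as x and north as y: velocity relative to the water = (1.999, 0.070) m/s; the water relative to ground = (0.000, -0.600) m/s.
Velocity relative to ground = (1.999, 0.070) + (0.000, -0.600) = (1.999, -0.530) m/s.
Speed = |(1.999, -0.530)| = 2.068 m/s.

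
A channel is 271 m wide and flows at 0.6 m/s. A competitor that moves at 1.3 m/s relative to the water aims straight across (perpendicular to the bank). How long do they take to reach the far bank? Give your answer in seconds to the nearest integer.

The component of the competitor's velocity perpendicular to the bank is 1.3 m/s.
The flow acts along the bank and has no component across it.
Time = 271 / 1.300 = 208.462 s.

208 s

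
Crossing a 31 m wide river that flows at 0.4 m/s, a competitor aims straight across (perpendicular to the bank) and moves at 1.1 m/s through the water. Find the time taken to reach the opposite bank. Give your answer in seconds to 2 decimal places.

The component of the competitor's velocity perpendicular to the bank is 1.1 m/s.
Only the cross-stream component determines the crossing time; the current contributes nothing perpendicular to the bank.
Time = 31 / 1.100 = 28.182 s.

28.18 s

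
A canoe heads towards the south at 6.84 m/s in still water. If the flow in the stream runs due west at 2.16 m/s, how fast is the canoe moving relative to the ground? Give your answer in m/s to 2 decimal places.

Taking east as x and north as y: velocity relative to the water = (0.000, -6.840) m/s; the water relative to ground = (-2.160, 0.000) m/s.
Velocity relative to ground = (0.000, -6.840) + (-2.160, 0.000) = (-2.160, -6.840) m/s.
Speed = |(-2.160, -6.840)| = 7.173 m/s.

7.17 m/s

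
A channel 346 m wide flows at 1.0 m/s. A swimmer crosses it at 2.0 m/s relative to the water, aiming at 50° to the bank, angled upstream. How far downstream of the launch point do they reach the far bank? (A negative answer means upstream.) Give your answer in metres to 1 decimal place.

Perpendicular speed = 1.532 m/s; crossing time = 346 / 1.532 = 225.835 s.
Net downstream speed = -0.286 m/s.
Drift = -0.286 × 225.835 = -64.493 m (upstream).

-64.5 m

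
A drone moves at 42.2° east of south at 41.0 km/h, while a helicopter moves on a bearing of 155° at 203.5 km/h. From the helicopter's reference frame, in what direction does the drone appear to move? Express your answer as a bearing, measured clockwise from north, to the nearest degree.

339°

Taking east as x and north as y: drone velocity = (27.541, -30.373) km/h; helicopter velocity = (86.003, -184.434) km/h.
Velocity of drone relative to helicopter = (27.541, -30.373) − (86.003, -184.434) = (-58.462, 154.061) km/h.
Bearing = atan2(-58.46, 154.06) = 339.22° clockwise from north.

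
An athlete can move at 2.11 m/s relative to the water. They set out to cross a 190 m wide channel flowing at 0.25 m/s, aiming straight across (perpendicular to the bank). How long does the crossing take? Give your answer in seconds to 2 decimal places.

The component of the athlete's velocity perpendicular to the bank is 2.11 m/s.
Only the cross-stream component determines the crossing time; the current contributes nothing perpendicular to the bank.
Time = 190 / 2.110 = 90.047 s.

90.05 s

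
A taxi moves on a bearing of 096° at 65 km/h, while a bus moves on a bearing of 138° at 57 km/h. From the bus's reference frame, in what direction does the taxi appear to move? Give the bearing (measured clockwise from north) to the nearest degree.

037°

Taking east as x and north as y: taxi velocity = (64.644, -6.794) km/h; bus velocity = (38.140, -42.359) km/h.
Velocity of taxi relative to bus = (64.644, -6.794) − (38.140, -42.359) = (26.503, 35.565) km/h.
Bearing = atan2(26.50, 35.56) = 36.69° clockwise from north.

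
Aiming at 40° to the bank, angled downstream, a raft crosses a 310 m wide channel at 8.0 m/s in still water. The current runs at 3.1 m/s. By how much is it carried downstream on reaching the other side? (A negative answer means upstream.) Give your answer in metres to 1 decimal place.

Perpendicular speed = 5.142 m/s; crossing time = 310 / 5.142 = 60.284 s.
Net downstream speed = 9.228 m/s.
Drift = 9.228 × 60.284 = 556.325 m (downstream).

556.3 m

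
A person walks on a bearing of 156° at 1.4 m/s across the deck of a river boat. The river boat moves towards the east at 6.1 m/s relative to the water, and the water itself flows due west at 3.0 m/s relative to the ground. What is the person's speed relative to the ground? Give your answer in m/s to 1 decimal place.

3.9 m/s

In east/north components (m/s): person relative to river boat = (0.569, -1.279); river boat relative to water = (6.100, 0.000); water relative to ground = (-3.000, 0.000).
Sum = (3.669, -1.279) m/s.
Speed = |(3.669, -1.279)| = 3.886 m/s.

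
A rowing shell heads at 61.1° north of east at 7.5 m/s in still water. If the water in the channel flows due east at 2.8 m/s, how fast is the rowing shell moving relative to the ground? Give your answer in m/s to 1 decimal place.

Taking east as x and north as y: velocity relative to the water = (3.625, 6.566) m/s; the water relative to ground = (2.800, 0.000) m/s.
Velocity relative to ground = (3.625, 6.566) + (2.800, 0.000) = (6.425, 6.566) m/s.
Speed = |(6.425, 6.566)| = 9.186 m/s.

9.2 m/s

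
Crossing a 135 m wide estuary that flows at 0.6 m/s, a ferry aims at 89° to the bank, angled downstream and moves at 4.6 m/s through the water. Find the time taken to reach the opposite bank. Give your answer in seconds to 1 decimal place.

29.4 s

The component of the ferry's velocity perpendicular to the bank is 4.6 × sin 89° = 4.599 m/s.
The current is parallel to the bank, so it does not affect the crossing time.
Time = 135 / 4.599 = 29.352 s.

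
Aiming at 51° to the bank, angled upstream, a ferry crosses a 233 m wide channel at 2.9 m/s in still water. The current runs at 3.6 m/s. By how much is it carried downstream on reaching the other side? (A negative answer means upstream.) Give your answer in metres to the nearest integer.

184 m

Perpendicular speed = 2.254 m/s; crossing time = 233 / 2.254 = 103.384 s.
Net downstream speed = 1.775 m/s.
Drift = 1.775 × 103.384 = 183.504 m (downstream).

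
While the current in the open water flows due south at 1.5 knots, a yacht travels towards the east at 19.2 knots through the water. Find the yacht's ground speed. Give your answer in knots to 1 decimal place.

19.3 knots

Taking east as x and north as y: velocity relative to the water = (19.200, 0.000) knots; the water relative to ground = (0.000, -1.500) knots.
Velocity relative to ground = (19.200, 0.000) + (0.000, -1.500) = (19.200, -1.500) knots.
Speed = |(19.200, -1.500)| = 19.259 knots.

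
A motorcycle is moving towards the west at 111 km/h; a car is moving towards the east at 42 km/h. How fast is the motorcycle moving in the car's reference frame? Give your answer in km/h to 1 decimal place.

Taking east as x and north as y: motorcycle velocity = (-111.000, 0.000) km/h; car velocity = (42.000, 0.000) km/h.
Velocity of motorcycle relative to car = (-111.000, 0.000) − (42.000, 0.000) = (-153.000, 0.000) km/h.
Magnitude = |(-153.000, 0.000)| = 153.000 km/h.

153.0 km/h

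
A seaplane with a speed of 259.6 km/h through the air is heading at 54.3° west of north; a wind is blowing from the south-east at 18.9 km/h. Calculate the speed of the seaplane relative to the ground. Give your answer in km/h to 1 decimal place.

278.3 km/h

Taking east as x and north as y: velocity relative to the air = (-210.817, 151.487) km/h; the air relative to ground = (-13.364, 13.364) km/h.
Velocity relative to ground = (-210.817, 151.487) + (-13.364, 13.364) = (-224.181, 164.852) km/h.
Speed = |(-224.181, 164.852)| = 278.268 km/h.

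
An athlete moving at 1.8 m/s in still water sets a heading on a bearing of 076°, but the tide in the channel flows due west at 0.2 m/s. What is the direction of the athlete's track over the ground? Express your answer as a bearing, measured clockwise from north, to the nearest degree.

Taking east as x and north as y: velocity relative to the water = (1.747, 0.435) m/s; the water relative to ground = (-0.200, 0.000) m/s.
Velocity relative to ground = (1.747, 0.435) + (-0.200, 0.000) = (1.547, 0.435) m/s.
Bearing = atan2(1.55, 0.44) = 74.27° clockwise from north.

074°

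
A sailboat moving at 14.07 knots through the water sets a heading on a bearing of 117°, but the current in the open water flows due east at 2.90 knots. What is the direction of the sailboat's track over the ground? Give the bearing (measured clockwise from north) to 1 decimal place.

Taking east as x and north as y: velocity relative to the water = (12.536, -6.388) knots; the water relative to ground = (2.900, 0.000) knots.
Velocity relative to ground = (12.536, -6.388) + (2.900, 0.000) = (15.436, -6.388) knots.
Bearing = atan2(15.44, -6.39) = 112.48° clockwise from north.

112.5°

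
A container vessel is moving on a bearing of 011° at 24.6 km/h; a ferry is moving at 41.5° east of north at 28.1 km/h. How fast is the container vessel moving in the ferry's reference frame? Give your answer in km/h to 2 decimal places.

14.27 km/h

Taking east as x and north as y: container vessel velocity = (4.694, 24.148) km/h; ferry velocity = (18.620, 21.046) km/h.
Velocity of container vessel relative to ferry = (4.694, 24.148) − (18.620, 21.046) = (-13.926, 3.102) km/h.
Magnitude = |(-13.926, 3.102)| = 14.267 km/h.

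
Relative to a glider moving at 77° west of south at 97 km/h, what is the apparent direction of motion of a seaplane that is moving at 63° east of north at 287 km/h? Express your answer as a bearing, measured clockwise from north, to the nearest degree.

Taking east as x and north as y: seaplane velocity = (255.719, 130.295) km/h; glider velocity = (-94.514, -21.820) km/h.
Velocity of seaplane relative to glider = (255.719, 130.295) − (-94.514, -21.820) = (350.233, 152.116) km/h.
Bearing = atan2(350.23, 152.12) = 66.52° clockwise from north.

067°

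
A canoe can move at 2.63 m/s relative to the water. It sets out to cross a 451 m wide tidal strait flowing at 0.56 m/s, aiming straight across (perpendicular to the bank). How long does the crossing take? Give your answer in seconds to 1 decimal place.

The component of the canoe's velocity perpendicular to the bank is 2.63 m/s.
Only the cross-stream component determines the crossing time; the current contributes nothing perpendicular to the bank.
Time = 451 / 2.630 = 171.483 s.

171.5 s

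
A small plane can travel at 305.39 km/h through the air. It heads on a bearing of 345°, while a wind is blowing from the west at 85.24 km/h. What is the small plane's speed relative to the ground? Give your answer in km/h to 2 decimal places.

Taking east as x and north as y: velocity relative to the air = (-79.041, 294.984) km/h; the air relative to ground = (85.240, 0.000) km/h.
Velocity relative to ground = (-79.041, 294.984) + (85.240, 0.000) = (6.199, 294.984) km/h.
Speed = |(6.199, 294.984)| = 295.049 km/h.

295.05 km/h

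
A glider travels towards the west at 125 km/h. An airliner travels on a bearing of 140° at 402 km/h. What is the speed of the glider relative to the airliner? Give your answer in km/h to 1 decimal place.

Taking east as x and north as y: glider velocity = (-125.000, 0.000) km/h; airliner velocity = (258.401, -307.950) km/h.
Velocity of glider relative to airliner = (-125.000, 0.000) − (258.401, -307.950) = (-383.401, 307.950) km/h.
Magnitude = |(-383.401, 307.950)| = 491.761 km/h.

491.8 km/h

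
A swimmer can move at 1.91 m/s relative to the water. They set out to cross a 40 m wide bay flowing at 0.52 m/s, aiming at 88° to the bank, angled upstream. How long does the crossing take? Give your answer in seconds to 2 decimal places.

The component of the swimmer's velocity perpendicular to the bank is 1.91 × sin 88° = 1.909 m/s.
The current is parallel to the bank, so it does not affect the crossing time.
Time = 40 / 1.909 = 20.955 s.

20.96 s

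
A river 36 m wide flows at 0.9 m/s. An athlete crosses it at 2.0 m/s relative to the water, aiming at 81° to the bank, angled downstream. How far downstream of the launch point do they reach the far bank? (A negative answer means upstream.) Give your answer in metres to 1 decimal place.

22.1 m

Perpendicular speed = 1.975 m/s; crossing time = 36 / 1.975 = 18.224 s.
Net downstream speed = 1.213 m/s.
Drift = 1.213 × 18.224 = 22.104 m (downstream).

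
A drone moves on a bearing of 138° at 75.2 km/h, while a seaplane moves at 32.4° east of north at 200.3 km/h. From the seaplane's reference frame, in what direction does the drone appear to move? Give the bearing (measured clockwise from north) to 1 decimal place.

Taking east as x and north as y: drone velocity = (50.319, -55.884) km/h; seaplane velocity = (107.326, 169.119) km/h.
Velocity of drone relative to seaplane = (50.319, -55.884) − (107.326, 169.119) = (-57.007, -225.003) km/h.
Bearing = atan2(-57.01, -225.00) = 194.22° clockwise from north.

194.2°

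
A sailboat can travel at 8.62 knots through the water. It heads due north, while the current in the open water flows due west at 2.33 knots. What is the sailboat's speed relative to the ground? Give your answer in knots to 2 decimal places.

8.93 knots

Taking east as x and north as y: velocity relative to the water = (0.000, 8.620) knots; the water relative to ground = (-2.330, 0.000) knots.
Velocity relative to ground = (0.000, 8.620) + (-2.330, 0.000) = (-2.330, 8.620) knots.
Speed = |(-2.330, 8.620)| = 8.929 knots.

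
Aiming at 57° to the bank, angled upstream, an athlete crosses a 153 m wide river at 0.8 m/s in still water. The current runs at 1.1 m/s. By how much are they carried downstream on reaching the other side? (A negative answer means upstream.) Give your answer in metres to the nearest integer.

Perpendicular speed = 0.671 m/s; crossing time = 153 / 0.671 = 228.039 s.
Net downstream speed = 0.664 m/s.
Drift = 0.664 × 228.039 = 151.484 m (downstream).

151 m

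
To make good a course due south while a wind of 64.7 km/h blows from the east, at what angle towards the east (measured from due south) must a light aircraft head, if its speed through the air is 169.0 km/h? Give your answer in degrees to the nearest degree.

The wind pushes perpendicular to the desired track; the heading must have a component into the wind equal to 64.7 km/h: 169.0 sin θ = 64.7.
sin θ = 0.3828, so θ = 22.510°.

23°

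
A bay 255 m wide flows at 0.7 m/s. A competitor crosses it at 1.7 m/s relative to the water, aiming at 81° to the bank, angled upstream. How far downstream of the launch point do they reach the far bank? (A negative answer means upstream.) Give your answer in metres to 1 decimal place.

65.9 m

Perpendicular speed = 1.679 m/s; crossing time = 255 / 1.679 = 151.870 s.
Net downstream speed = 0.434 m/s.
Drift = 0.434 × 151.870 = 65.921 m (downstream).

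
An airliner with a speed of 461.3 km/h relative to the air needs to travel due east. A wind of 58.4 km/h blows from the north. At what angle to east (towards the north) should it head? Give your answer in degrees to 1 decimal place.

The wind pushes perpendicular to the desired track; the heading must have a component into the wind equal to 58.4 km/h: 461.3 sin θ = 58.4.
sin θ = 0.1266, so θ = 7.273°.

7.3°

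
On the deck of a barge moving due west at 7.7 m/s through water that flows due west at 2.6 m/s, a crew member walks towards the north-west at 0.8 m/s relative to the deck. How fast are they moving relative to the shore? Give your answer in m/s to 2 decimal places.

In east/north components (m/s): crew member relative to barge = (-0.566, 0.566); barge relative to water = (-7.700, 0.000); water relative to ground = (-2.600, 0.000).
Sum = (-10.866, 0.566) m/s.
Speed = |(-10.866, 0.566)| = 10.880 m/s.

10.88 m/s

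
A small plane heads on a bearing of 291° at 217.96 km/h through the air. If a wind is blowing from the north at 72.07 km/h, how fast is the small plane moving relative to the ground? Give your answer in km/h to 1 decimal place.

203.6 km/h

Taking east as x and north as y: velocity relative to the air = (-203.483, 78.110) km/h; the air relative to ground = (0.000, -72.070) km/h.
Velocity relative to ground = (-203.483, 78.110) + (0.000, -72.070) = (-203.483, 6.040) km/h.
Speed = |(-203.483, 6.040)| = 203.573 km/h.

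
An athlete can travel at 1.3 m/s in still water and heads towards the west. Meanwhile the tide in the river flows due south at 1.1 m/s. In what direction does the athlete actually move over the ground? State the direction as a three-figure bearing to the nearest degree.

230°

Taking east as x and north as y: velocity relative to the water = (-1.300, 0.000) m/s; the water relative to ground = (0.000, -1.100) m/s.
Velocity relative to ground = (-1.300, 0.000) + (0.000, -1.100) = (-1.300, -1.100) m/s.
Bearing = atan2(-1.30, -1.10) = 229.76° clockwise from north.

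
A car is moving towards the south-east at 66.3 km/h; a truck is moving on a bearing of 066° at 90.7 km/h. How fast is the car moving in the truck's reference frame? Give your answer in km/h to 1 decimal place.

91.2 km/h

Taking east as x and north as y: car velocity = (46.881, -46.881) km/h; truck velocity = (82.859, 36.891) km/h.
Velocity of car relative to truck = (46.881, -46.881) − (82.859, 36.891) = (-35.977, -83.772) km/h.
Magnitude = |(-35.977, -83.772)| = 91.171 km/h.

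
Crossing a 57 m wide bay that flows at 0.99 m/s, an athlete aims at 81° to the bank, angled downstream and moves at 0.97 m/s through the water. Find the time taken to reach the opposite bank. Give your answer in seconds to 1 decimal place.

59.5 s

The component of the athlete's velocity perpendicular to the bank is 0.97 × sin 81° = 0.958 m/s.
The flow acts along the bank and has no component across it.
Time = 57 / 0.958 = 59.495 s.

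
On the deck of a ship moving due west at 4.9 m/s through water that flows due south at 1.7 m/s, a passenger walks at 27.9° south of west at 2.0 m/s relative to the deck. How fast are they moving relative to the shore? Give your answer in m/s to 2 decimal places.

In east/north components (m/s): passenger relative to ship = (-1.768, -0.936); ship relative to water = (-4.900, 0.000); water relative to ground = (0.000, -1.700).
Sum = (-6.668, -2.636) m/s.
Speed = |(-6.668, -2.636)| = 7.170 m/s.

7.17 m/s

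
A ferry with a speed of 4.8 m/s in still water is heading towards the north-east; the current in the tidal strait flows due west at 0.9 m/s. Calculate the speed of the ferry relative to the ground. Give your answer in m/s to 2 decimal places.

Taking east as x and north as y: velocity relative to the water = (3.394, 3.394) m/s; the water relative to ground = (-0.900, 0.000) m/s.
Velocity relative to ground = (3.394, 3.394) + (-0.900, 0.000) = (2.494, 3.394) m/s.
Speed = |(2.494, 3.394)| = 4.212 m/s.

4.21 m/s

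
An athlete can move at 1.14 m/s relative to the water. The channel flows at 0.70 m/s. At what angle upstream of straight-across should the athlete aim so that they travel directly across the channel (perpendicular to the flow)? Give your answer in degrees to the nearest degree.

To cancel the current, the upstream component of the athlete's velocity must equal the flow: 1.14 sin θ = 0.70.
sin θ = 0.70 / 1.14 = 0.6140.
θ = arcsin(0.6140) = 37.882°.

38°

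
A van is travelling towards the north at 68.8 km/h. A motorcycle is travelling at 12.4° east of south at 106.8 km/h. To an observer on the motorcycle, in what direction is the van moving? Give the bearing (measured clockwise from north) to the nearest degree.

Taking east as x and north as y: van velocity = (0.000, 68.800) km/h; motorcycle velocity = (22.934, -104.309) km/h.
Velocity of van relative to motorcycle = (0.000, 68.800) − (22.934, -104.309) = (-22.934, 173.109) km/h.
Bearing = atan2(-22.93, 173.11) = 352.45° clockwise from north.

352°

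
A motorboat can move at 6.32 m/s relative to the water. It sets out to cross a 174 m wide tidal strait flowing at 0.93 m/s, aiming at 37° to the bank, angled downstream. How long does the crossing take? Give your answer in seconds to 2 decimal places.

45.75 s

The component of the motorboat's velocity perpendicular to the bank is 6.32 × sin 37° = 3.803 m/s.
Only the cross-stream component determines the crossing time; the current contributes nothing perpendicular to the bank.
Time = 174 / 3.803 = 45.748 s.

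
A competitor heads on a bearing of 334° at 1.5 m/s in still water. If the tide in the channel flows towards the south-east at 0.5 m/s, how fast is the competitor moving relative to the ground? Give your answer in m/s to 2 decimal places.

Taking east as x and north as y: velocity relative to the water = (-0.658, 1.348) m/s; the water relative to ground = (0.354, -0.354) m/s.
Velocity relative to ground = (-0.658, 1.348) + (0.354, -0.354) = (-0.304, 0.995) m/s.
Speed = |(-0.304, 0.995)| = 1.040 m/s.

1.04 m/s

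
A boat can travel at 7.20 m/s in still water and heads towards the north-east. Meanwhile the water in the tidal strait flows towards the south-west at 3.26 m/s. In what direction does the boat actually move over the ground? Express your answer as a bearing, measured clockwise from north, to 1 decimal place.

045.0°

Taking east as x and north as y: velocity relative to the water = (5.091, 5.091) m/s; the water relative to ground = (-2.305, -2.305) m/s.
Velocity relative to ground = (5.091, 5.091) + (-2.305, -2.305) = (2.786, 2.786) m/s.
Bearing = atan2(2.79, 2.79) = 45.00° clockwise from north.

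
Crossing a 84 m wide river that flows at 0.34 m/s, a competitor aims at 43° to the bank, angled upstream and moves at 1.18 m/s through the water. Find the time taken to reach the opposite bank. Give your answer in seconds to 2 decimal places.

104.38 s

The component of the competitor's velocity perpendicular to the bank is 1.18 × sin 43° = 0.805 m/s.
The current is parallel to the bank, so it does not affect the crossing time.
Time = 84 / 0.805 = 104.379 s.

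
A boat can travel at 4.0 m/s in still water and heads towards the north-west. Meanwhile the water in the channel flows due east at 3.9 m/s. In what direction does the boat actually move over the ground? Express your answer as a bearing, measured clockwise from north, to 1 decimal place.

Taking east as x and north as y: velocity relative to the water = (-2.828, 2.828) m/s; the water relative to ground = (3.900, 0.000) m/s.
Velocity relative to ground = (-2.828, 2.828) + (3.900, 0.000) = (1.072, 2.828) m/s.
Bearing = atan2(1.07, 2.83) = 20.75° clockwise from north.

020.7°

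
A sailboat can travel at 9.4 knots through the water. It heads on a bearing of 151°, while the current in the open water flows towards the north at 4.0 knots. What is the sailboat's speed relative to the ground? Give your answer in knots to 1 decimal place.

6.2 knots

Taking east as x and north as y: velocity relative to the water = (4.557, -8.221) knots; the water relative to ground = (0.000, 4.000) knots.
Velocity relative to ground = (4.557, -8.221) + (0.000, 4.000) = (4.557, -4.221) knots.
Speed = |(4.557, -4.221)| = 6.212 knots.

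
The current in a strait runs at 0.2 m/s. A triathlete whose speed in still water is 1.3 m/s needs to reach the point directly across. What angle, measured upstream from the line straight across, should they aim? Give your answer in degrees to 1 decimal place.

To cancel the current, the upstream component of the triathlete's velocity must equal the flow: 1.3 sin θ = 0.2.
sin θ = 0.2 / 1.3 = 0.1538.
θ = arcsin(0.1538) = 8.850°.

8.8°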